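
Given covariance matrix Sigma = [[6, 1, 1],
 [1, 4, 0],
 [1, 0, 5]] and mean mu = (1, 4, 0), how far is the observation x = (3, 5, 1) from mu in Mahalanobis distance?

Step 1 — centre the observation: (x - mu) = (2, 1, 1).

Step 2 — invert Sigma (cofactor / det for 3×3, or solve directly):
  Sigma^{-1} = [[0.1802, -0.045, -0.036],
 [-0.045, 0.2613, 0.009],
 [-0.036, 0.009, 0.2072]].

Step 3 — form the quadratic (x - mu)^T · Sigma^{-1} · (x - mu):
  Sigma^{-1} · (x - mu) = (0.2793, 0.1802, 0.1441).
  (x - mu)^T · [Sigma^{-1} · (x - mu)] = (2)·(0.2793) + (1)·(0.1802) + (1)·(0.1441) = 0.8829.

Step 4 — take square root: d = √(0.8829) ≈ 0.9396.

d(x, mu) = √(0.8829) ≈ 0.9396


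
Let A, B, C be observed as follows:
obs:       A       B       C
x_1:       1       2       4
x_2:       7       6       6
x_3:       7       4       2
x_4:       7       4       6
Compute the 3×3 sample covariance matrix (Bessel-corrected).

Step 1 — column means:
  mean(A) = (1 + 7 + 7 + 7) / 4 = 22/4 = 5.5
  mean(B) = (2 + 6 + 4 + 4) / 4 = 16/4 = 4
  mean(C) = (4 + 6 + 2 + 6) / 4 = 18/4 = 4.5

Step 2 — sample covariance S[i,j] = (1/(n-1)) · Σ_k (x_{k,i} - mean_i) · (x_{k,j} - mean_j), with n-1 = 3.
  S[A,A] = ((-4.5)·(-4.5) + (1.5)·(1.5) + (1.5)·(1.5) + (1.5)·(1.5)) / 3 = 27/3 = 9
  S[A,B] = ((-4.5)·(-2) + (1.5)·(2) + (1.5)·(0) + (1.5)·(0)) / 3 = 12/3 = 4
  S[A,C] = ((-4.5)·(-0.5) + (1.5)·(1.5) + (1.5)·(-2.5) + (1.5)·(1.5)) / 3 = 3/3 = 1
  S[B,B] = ((-2)·(-2) + (2)·(2) + (0)·(0) + (0)·(0)) / 3 = 8/3 = 2.6667
  S[B,C] = ((-2)·(-0.5) + (2)·(1.5) + (0)·(-2.5) + (0)·(1.5)) / 3 = 4/3 = 1.3333
  S[C,C] = ((-0.5)·(-0.5) + (1.5)·(1.5) + (-2.5)·(-2.5) + (1.5)·(1.5)) / 3 = 11/3 = 3.6667

S is symmetric (S[j,i] = S[i,j]). Assembling:

S = [[9, 4, 1],
 [4, 2.6667, 1.3333],
 [1, 1.3333, 3.6667]]


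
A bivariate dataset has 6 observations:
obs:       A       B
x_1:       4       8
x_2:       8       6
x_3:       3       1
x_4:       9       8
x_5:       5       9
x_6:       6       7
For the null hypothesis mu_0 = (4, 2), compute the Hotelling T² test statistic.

Step 1 — sample mean vector:
  mean(A) = (4 + 8 + 3 + 9 + 5 + 6) / 6 = 35/6 = 5.8333
  mean(B) = (8 + 6 + 1 + 8 + 9 + 7) / 6 = 39/6 = 6.5
  x̄ = (5.8333, 6.5),  deviation x̄ - mu_0 = (5.8333, 6.5) - (4, 2) = (1.8333, 4.5).

Step 2 — sample covariance matrix, S[i,j] = (1/(n-1)) · Σ_k (x_{k,i} - mean_i) · (x_{k,j} - mean_j), divisor n-1 = 5:
  S[A,A] = ((-1.8333)·(-1.8333) + (2.1667)·(2.1667) + (-2.8333)·(-2.8333) + (3.1667)·(3.1667) + (-0.8333)·(-0.8333) + (0.1667)·(0.1667)) / 5 = 26.8333/5 = 5.3667
  S[A,B] = ((-1.8333)·(1.5) + (2.1667)·(-0.5) + (-2.8333)·(-5.5) + (3.1667)·(1.5) + (-0.8333)·(2.5) + (0.1667)·(0.5)) / 5 = 14.5/5 = 2.9
  S[B,B] = ((1.5)·(1.5) + (-0.5)·(-0.5) + (-5.5)·(-5.5) + (1.5)·(1.5) + (2.5)·(2.5) + (0.5)·(0.5)) / 5 = 41.5/5 = 8.3
  S = [[5.3667, 2.9],
 [2.9, 8.3]].

Step 3 — invert S. det(S) = 5.3667·8.3 - (2.9)² = 36.1333.
  S^{-1} = (1/det) · [[d, -b], [-b, a]] = [[0.2297, -0.0803],
 [-0.0803, 0.1485]].

Step 4 — quadratic form (x̄ - mu_0)^T · S^{-1} · (x̄ - mu_0):
  S^{-1} · (x̄ - mu_0) = (0.06, 0.5212),
  (x̄ - mu_0)^T · [...] = (1.8333)·(0.06) + (4.5)·(0.5212) = 2.4554.

Step 5 — scale by n: T² = 6 · 2.4554 = 14.7325.

T² ≈ 14.7325


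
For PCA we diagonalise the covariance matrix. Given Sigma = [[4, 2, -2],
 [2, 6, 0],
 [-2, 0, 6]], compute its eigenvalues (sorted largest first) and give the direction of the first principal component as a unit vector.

Step 1 — characteristic polynomial p(λ) = det(λI - Sigma) = λ³ - tr·λ² + c_1·λ - det, where tr = trace, c_1 = sum of the principal 2×2 minors, det = det(Sigma):
  tr = 4 + 6 + 6 = 16,
  c_1 = (4·6 - (2)²) + (4·6 - (-2)²) + (6·6 - (0)²) = 20 + 20 + 36 = 76,
  det = 4·(6·6 - (0)²) - (2)·((2)·6 - (0)·(-2)) + (-2)·((2)·(0) - 6·(-2)) = 4·(36) - (2)·(12) + (-2)·(12) = 96.
  So p(λ) = λ³ - 16λ² + 76λ - 96.
Step 2 — look for an integer root (rational root theorem: any rational root is an integer divisor of 96). Testing λ = 2:
  p(2) = 8 - 64 + 152 - 96 = 0  ✓
  Dividing out (λ - 2): p(λ) = (λ - 2)(λ² - 14λ + 48).
Step 3 — remaining eigenvalues from the quadratic λ² - 14λ + 48 = 0:
  Δ = 14² - 4·48 = 196 - 192 = 4,  λ = (14 ± √4)/2 = (14 ± 2)/2 = 8 or 6.
  Sorted: λ_1 = 8,  λ_2 = 6,  λ_3 = 2  (check: sum = 16 = tr ✓).

Step 4 — unit eigenvector for λ_1 = 8: v spans the null space of (Sigma - λ_1 I), whose rows are
  r_1 = (-4, 2, -2),  r_2 = (2, -2, 0),  r_3 = (-2, 0, -2).
  v is orthogonal to every row, so take v ∝ r_1 × r_2 = ((2)·(0) - (-2)·(-2), (-2)·(2) - (-4)·(0), (-4)·(-2) - (2)·(2)) = (-4, -4, 4).
  Rescale (divide by 4; multiply by -1 so the first nonzero entry is positive): u = (1, 1, -1).
  ||u|| = √((1)² + (1)² + (-1)²) = √(3) ≈ 1.7321,  v_1 = u/||u|| ≈ (0.5774, 0.5774, -0.5774) (||v_1|| = 1).

λ_1 = 8,  λ_2 = 6,  λ_3 = 2;  v_1 ≈ (0.5774, 0.5774, -0.5774)


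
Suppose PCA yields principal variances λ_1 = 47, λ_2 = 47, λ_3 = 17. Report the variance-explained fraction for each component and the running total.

Step 1 — total variance = trace(Sigma) = Σ λ_i = 47 + 47 + 17 = 111.

Step 2 — fraction explained by component i = λ_i / Σ λ:
  PC1: 47/111 = 0.4234
  PC2: 47/111 = 0.4234
  PC3: 17/111 = 0.1532

Step 3 — cumulative fraction after k components = (λ_1 + ... + λ_k) / Σ λ:
  k = 1: 47/111 = 0.4234
  k = 2: (47 + 47)/111 = 94/111 = 0.8468
  k = 3: (47 + 47 + 17)/111 = 111/111 = 1

Summary (fraction, with percent):

explained: PC1 0.4234 (42.34%), PC2 0.4234 (42.34%), PC3 0.1532 (15.32%);  cumulative: 0.4234, 0.8468, 1


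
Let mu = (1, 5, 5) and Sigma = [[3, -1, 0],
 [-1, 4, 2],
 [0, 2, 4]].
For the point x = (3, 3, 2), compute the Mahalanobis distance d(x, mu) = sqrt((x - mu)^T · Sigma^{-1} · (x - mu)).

Step 1 — centre the observation: (x - mu) = (2, -2, -3).

Step 2 — invert Sigma (cofactor / det for 3×3, or solve directly):
  Sigma^{-1} = [[0.375, 0.125, -0.0625],
 [0.125, 0.375, -0.1875],
 [-0.0625, -0.1875, 0.3438]].

Step 3 — form the quadratic (x - mu)^T · Sigma^{-1} · (x - mu):
  Sigma^{-1} · (x - mu) = (0.6875, 0.0625, -0.7812).
  (x - mu)^T · [Sigma^{-1} · (x - mu)] = (2)·(0.6875) + (-2)·(0.0625) + (-3)·(-0.7812) = 3.5938.

Step 4 — take square root: d = √(3.5938) ≈ 1.8957.

d(x, mu) = √(3.5938) ≈ 1.8957


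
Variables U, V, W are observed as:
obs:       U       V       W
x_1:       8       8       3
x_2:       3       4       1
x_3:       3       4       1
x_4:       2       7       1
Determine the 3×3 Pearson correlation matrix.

Step 1 — column means:
  mean(U) = (8 + 3 + 3 + 2) / 4 = 16/4 = 4
  mean(V) = (8 + 4 + 4 + 7) / 4 = 23/4 = 5.75
  mean(W) = (3 + 1 + 1 + 1) / 4 = 6/4 = 1.5

Step 2 — sample variances and covariances s[i,j] = (1/(n-1)) · Σ_k (x_{k,i} - mean_i) · (x_{k,j} - mean_j), with n-1 = 3:
  s[U,U] = ((4)·(4) + (-1)·(-1) + (-1)·(-1) + (-2)·(-2)) / 3 = 22/3 = 7.3333
  s[U,V] = ((4)·(2.25) + (-1)·(-1.75) + (-1)·(-1.75) + (-2)·(1.25)) / 3 = 10/3 = 3.3333
  s[U,W] = ((4)·(1.5) + (-1)·(-0.5) + (-1)·(-0.5) + (-2)·(-0.5)) / 3 = 8/3 = 2.6667
  s[V,V] = ((2.25)·(2.25) + (-1.75)·(-1.75) + (-1.75)·(-1.75) + (1.25)·(1.25)) / 3 = 12.75/3 = 4.25
  s[V,W] = ((2.25)·(1.5) + (-1.75)·(-0.5) + (-1.75)·(-0.5) + (1.25)·(-0.5)) / 3 = 4.5/3 = 1.5
  s[W,W] = ((1.5)·(1.5) + (-0.5)·(-0.5) + (-0.5)·(-0.5) + (-0.5)·(-0.5)) / 3 = 3/3 = 1
  Sample standard deviations s_i = √(s[i,i]):
  s(U) = √(7.3333) = 2.708
  s(V) = √(4.25) = 2.0616
  s(W) = √(1) = 1

Step 3 — r_{ij} = s_{ij} / (s_i · s_j):
  r[U,U] = 1 (diagonal).
  r[U,V] = 3.3333 / (2.708 · 2.0616) = 3.3333 / 5.5827 = 0.5971
  r[U,W] = 2.6667 / (2.708 · 1) = 2.6667 / 2.708 = 0.9847
  r[V,V] = 1 (diagonal).
  r[V,W] = 1.5 / (2.0616 · 1) = 1.5 / 2.0616 = 0.7276
  r[W,W] = 1 (diagonal).

R is symmetric with unit diagonal. Assembling:

R = [[1, 0.5971, 0.9847],
 [0.5971, 1, 0.7276],
 [0.9847, 0.7276, 1]]


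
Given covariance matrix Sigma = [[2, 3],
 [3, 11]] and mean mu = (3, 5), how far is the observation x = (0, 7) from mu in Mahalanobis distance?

Step 1 — centre the observation: (x - mu) = (-3, 2).

Step 2 — invert Sigma. det(Sigma) = 2·11 - (3)² = 13.
  Sigma^{-1} = (1/det) · [[d, -b], [-b, a]] = [[0.8462, -0.2308],
 [-0.2308, 0.1538]].

Step 3 — form the quadratic (x - mu)^T · Sigma^{-1} · (x - mu):
  Sigma^{-1} · (x - mu) = (-3, 1).
  (x - mu)^T · [Sigma^{-1} · (x - mu)] = (-3)·(-3) + (2)·(1) = 11.

Step 4 — take square root: d = √(11) ≈ 3.3166.

d(x, mu) = √(11) ≈ 3.3166


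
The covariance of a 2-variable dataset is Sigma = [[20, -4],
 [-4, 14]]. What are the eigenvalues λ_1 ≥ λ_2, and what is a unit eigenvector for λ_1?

Step 1 — characteristic polynomial of 2×2 Sigma:
  det(Sigma - λI) = λ² - trace · λ + det = 0.
  trace = 20 + 14 = 34, det = 20·14 - (-4)² = 264.
Step 2 — discriminant:
  Δ = trace² - 4·det = 1156 - 1056 = 100.
Step 3 — eigenvalues:
  λ = (trace ± √Δ)/2 = (34 ± 10)/2,
  λ_1 = 22,  λ_2 = 12.

Step 4 — unit eigenvector for λ_1: solve (Sigma - λ_1 I)v = 0. First row:
  (20 - 22)·v_x + (-4)·v_y = 0, i.e. (-2)·v_x + (-4)·v_y = 0,
  so v ∝ (b, λ_1 - a) = (-4, 2); multiply by -1 so the first entry is positive: u = (4, -2).
  ||u|| = √((4)² + (-2)²) = √(20) ≈ 4.4721,
  v_1 = u/||u|| ≈ (0.8944, -0.4472) (||v_1|| = 1).

λ_1 = 22,  λ_2 = 12;  v_1 ≈ (0.8944, -0.4472)


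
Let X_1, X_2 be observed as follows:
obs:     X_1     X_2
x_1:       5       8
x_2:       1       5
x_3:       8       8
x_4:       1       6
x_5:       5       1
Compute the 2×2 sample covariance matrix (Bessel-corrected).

Step 1 — column means:
  mean(X_1) = (5 + 1 + 8 + 1 + 5) / 5 = 20/5 = 4
  mean(X_2) = (8 + 5 + 8 + 6 + 1) / 5 = 28/5 = 5.6

Step 2 — sample covariance S[i,j] = (1/(n-1)) · Σ_k (x_{k,i} - mean_i) · (x_{k,j} - mean_j), with n-1 = 4.
  S[X_1,X_1] = ((1)·(1) + (-3)·(-3) + (4)·(4) + (-3)·(-3) + (1)·(1)) / 4 = 36/4 = 9
  S[X_1,X_2] = ((1)·(2.4) + (-3)·(-0.6) + (4)·(2.4) + (-3)·(0.4) + (1)·(-4.6)) / 4 = 8/4 = 2
  S[X_2,X_2] = ((2.4)·(2.4) + (-0.6)·(-0.6) + (2.4)·(2.4) + (0.4)·(0.4) + (-4.6)·(-4.6)) / 4 = 33.2/4 = 8.3

S is symmetric (S[j,i] = S[i,j]). Assembling:

S = [[9, 2],
 [2, 8.3]]


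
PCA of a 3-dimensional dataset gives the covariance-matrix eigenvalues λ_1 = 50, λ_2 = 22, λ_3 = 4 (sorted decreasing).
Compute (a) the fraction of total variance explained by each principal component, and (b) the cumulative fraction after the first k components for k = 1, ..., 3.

Step 1 — total variance = trace(Sigma) = Σ λ_i = 50 + 22 + 4 = 76.

Step 2 — fraction explained by component i = λ_i / Σ λ:
  PC1: 50/76 = 0.6579
  PC2: 22/76 = 0.2895
  PC3: 4/76 = 0.0526

Step 3 — cumulative fraction after k components = (λ_1 + ... + λ_k) / Σ λ:
  k = 1: 50/76 = 0.6579
  k = 2: (50 + 22)/76 = 72/76 = 0.9474
  k = 3: (50 + 22 + 4)/76 = 76/76 = 1

Summary (fraction, with percent):

explained: PC1 0.6579 (65.79%), PC2 0.2895 (28.95%), PC3 0.0526 (5.26%);  cumulative: 0.6579, 0.9474, 1


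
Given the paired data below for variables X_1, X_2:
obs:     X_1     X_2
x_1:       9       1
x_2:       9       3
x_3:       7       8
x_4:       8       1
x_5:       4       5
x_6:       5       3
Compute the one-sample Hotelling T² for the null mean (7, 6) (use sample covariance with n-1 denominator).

Step 1 — sample mean vector:
  mean(X_1) = (9 + 9 + 7 + 8 + 4 + 5) / 6 = 42/6 = 7
  mean(X_2) = (1 + 3 + 8 + 1 + 5 + 3) / 6 = 21/6 = 3.5
  x̄ = (7, 3.5),  deviation x̄ - mu_0 = (7, 3.5) - (7, 6) = (0, -2.5).

Step 2 — sample covariance matrix, S[i,j] = (1/(n-1)) · Σ_k (x_{k,i} - mean_i) · (x_{k,j} - mean_j), divisor n-1 = 5:
  S[X_1,X_1] = ((2)·(2) + (2)·(2) + (0)·(0) + (1)·(1) + (-3)·(-3) + (-2)·(-2)) / 5 = 22/5 = 4.4
  S[X_1,X_2] = ((2)·(-2.5) + (2)·(-0.5) + (0)·(4.5) + (1)·(-2.5) + (-3)·(1.5) + (-2)·(-0.5)) / 5 = -12/5 = -2.4
  S[X_2,X_2] = ((-2.5)·(-2.5) + (-0.5)·(-0.5) + (4.5)·(4.5) + (-2.5)·(-2.5) + (1.5)·(1.5) + (-0.5)·(-0.5)) / 5 = 35.5/5 = 7.1
  S = [[4.4, -2.4],
 [-2.4, 7.1]].

Step 3 — invert S. det(S) = 4.4·7.1 - (-2.4)² = 25.48.
  S^{-1} = (1/det) · [[d, -b], [-b, a]] = [[0.2786, 0.0942],
 [0.0942, 0.1727]].

Step 4 — quadratic form (x̄ - mu_0)^T · S^{-1} · (x̄ - mu_0):
  S^{-1} · (x̄ - mu_0) = (-0.2355, -0.4317),
  (x̄ - mu_0)^T · [...] = (0)·(-0.2355) + (-2.5)·(-0.4317) = 1.0793.

Step 5 — scale by n: T² = 6 · 1.0793 = 6.4757.

T² ≈ 6.4757


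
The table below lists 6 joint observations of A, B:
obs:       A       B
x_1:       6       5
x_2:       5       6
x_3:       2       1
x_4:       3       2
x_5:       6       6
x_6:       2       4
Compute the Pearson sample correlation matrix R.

Step 1 — column means:
  mean(A) = (6 + 5 + 2 + 3 + 6 + 2) / 6 = 24/6 = 4
  mean(B) = (5 + 6 + 1 + 2 + 6 + 4) / 6 = 24/6 = 4

Step 2 — sample variances and covariances s[i,j] = (1/(n-1)) · Σ_k (x_{k,i} - mean_i) · (x_{k,j} - mean_j), with n-1 = 5:
  s[A,A] = ((2)·(2) + (1)·(1) + (-2)·(-2) + (-1)·(-1) + (2)·(2) + (-2)·(-2)) / 5 = 18/5 = 3.6
  s[A,B] = ((2)·(1) + (1)·(2) + (-2)·(-3) + (-1)·(-2) + (2)·(2) + (-2)·(0)) / 5 = 16/5 = 3.2
  s[B,B] = ((1)·(1) + (2)·(2) + (-3)·(-3) + (-2)·(-2) + (2)·(2) + (0)·(0)) / 5 = 22/5 = 4.4
  Sample standard deviations s_i = √(s[i,i]):
  s(A) = √(3.6) = 1.8974
  s(B) = √(4.4) = 2.0976

Step 3 — r_{ij} = s_{ij} / (s_i · s_j):
  r[A,A] = 1 (diagonal).
  r[A,B] = 3.2 / (1.8974 · 2.0976) = 3.2 / 3.9799 = 0.804
  r[B,B] = 1 (diagonal).

R is symmetric with unit diagonal. Assembling:

R = [[1, 0.804],
 [0.804, 1]]


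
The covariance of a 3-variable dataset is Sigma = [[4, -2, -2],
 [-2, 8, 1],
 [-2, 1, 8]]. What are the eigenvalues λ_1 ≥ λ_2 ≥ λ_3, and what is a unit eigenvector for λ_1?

Step 1 — characteristic polynomial p(λ) = det(λI - Sigma) = λ³ - tr·λ² + c_1·λ - det, where tr = trace, c_1 = sum of the principal 2×2 minors, det = det(Sigma):
  tr = 4 + 8 + 8 = 20,
  c_1 = (4·8 - (-2)²) + (4·8 - (-2)²) + (8·8 - (1)²) = 28 + 28 + 63 = 119,
  det = 4·(8·8 - (1)²) - (-2)·((-2)·8 - (1)·(-2)) + (-2)·((-2)·(1) - 8·(-2)) = 4·(63) - (-2)·(-14) + (-2)·(14) = 196.
  So p(λ) = λ³ - 20λ² + 119λ - 196.
Step 2 — look for an integer root (rational root theorem: any rational root is an integer divisor of 196). Testing λ = 7:
  p(7) = 343 - 980 + 833 - 196 = 0  ✓
  Dividing out (λ - 7): p(λ) = (λ - 7)(λ² - 13λ + 28).
Step 3 — remaining eigenvalues from the quadratic λ² - 13λ + 28 = 0:
  Δ = 13² - 4·28 = 169 - 112 = 57,  λ = (13 ± √57)/2 = (13 ± 7.5498)/2 ≈ 10.2749 or 2.7251.
  Sorted: λ_1 = 10.2749,  λ_2 = 7,  λ_3 = 2.7251  (check: sum = 20 = tr ✓).

Step 4 — unit eigenvector for λ_1 ≈ 10.2749: v spans the null space of (Sigma - λ_1 I), whose rows are
  r_1 = (-6.2749, -2, -2),  r_2 = (-2, -2.2749, 1),  r_3 = (-2, 1, -2.2749).
  v is orthogonal to every row, so take v ∝ r_1 × r_2 = ((-2)·(1) - (-2)·(-2.2749), (-2)·(-2) - (-6.2749)·(1), (-6.2749)·(-2.2749) - (-2)·(-2)) ≈ (-6.5498, 10.2749, 10.2749).
  Rescale (multiply by -1 so the first nonzero entry is positive): u = (6.5498, -10.2749, -10.2749).
  ||u|| = √((6.5498)² + (-10.2749)² + (-10.2749)²) = √(254.0482) ≈ 15.9389,  v_1 = u/||u|| ≈ (0.4109, -0.6446, -0.6446) (||v_1|| = 1).

λ_1 = 10.2749,  λ_2 = 7,  λ_3 = 2.7251;  v_1 ≈ (0.4109, -0.6446, -0.6446)


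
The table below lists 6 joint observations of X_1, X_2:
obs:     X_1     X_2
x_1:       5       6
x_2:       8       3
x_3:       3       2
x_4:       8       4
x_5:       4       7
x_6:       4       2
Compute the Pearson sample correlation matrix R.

Step 1 — column means:
  mean(X_1) = (5 + 8 + 3 + 8 + 4 + 4) / 6 = 32/6 = 5.3333
  mean(X_2) = (6 + 3 + 2 + 4 + 7 + 2) / 6 = 24/6 = 4

Step 2 — sample variances and covariances s[i,j] = (1/(n-1)) · Σ_k (x_{k,i} - mean_i) · (x_{k,j} - mean_j), with n-1 = 5:
  s[X_1,X_1] = ((-0.3333)·(-0.3333) + (2.6667)·(2.6667) + (-2.3333)·(-2.3333) + (2.6667)·(2.6667) + (-1.3333)·(-1.3333) + (-1.3333)·(-1.3333)) / 5 = 23.3333/5 = 4.6667
  s[X_1,X_2] = ((-0.3333)·(2) + (2.6667)·(-1) + (-2.3333)·(-2) + (2.6667)·(0) + (-1.3333)·(3) + (-1.3333)·(-2)) / 5 = 0/5 = 0
  s[X_2,X_2] = ((2)·(2) + (-1)·(-1) + (-2)·(-2) + (0)·(0) + (3)·(3) + (-2)·(-2)) / 5 = 22/5 = 4.4
  Sample standard deviations s_i = √(s[i,i]):
  s(X_1) = √(4.6667) = 2.1602
  s(X_2) = √(4.4) = 2.0976

Step 3 — r_{ij} = s_{ij} / (s_i · s_j):
  r[X_1,X_1] = 1 (diagonal).
  r[X_1,X_2] = 0 / (2.1602 · 2.0976) = 0 / 4.5314 = 0
  r[X_2,X_2] = 1 (diagonal).

R is symmetric with unit diagonal. Assembling:

R = [[1, 0],
 [0, 1]]


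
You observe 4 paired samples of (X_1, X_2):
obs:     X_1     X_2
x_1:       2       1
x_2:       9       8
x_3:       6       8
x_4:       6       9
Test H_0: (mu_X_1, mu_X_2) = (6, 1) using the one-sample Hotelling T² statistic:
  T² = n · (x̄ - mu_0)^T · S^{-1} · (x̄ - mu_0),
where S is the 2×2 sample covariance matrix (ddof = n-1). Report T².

Step 1 — sample mean vector:
  mean(X_1) = (2 + 9 + 6 + 6) / 4 = 23/4 = 5.75
  mean(X_2) = (1 + 8 + 8 + 9) / 4 = 26/4 = 6.5
  x̄ = (5.75, 6.5),  deviation x̄ - mu_0 = (5.75, 6.5) - (6, 1) = (-0.25, 5.5).

Step 2 — sample covariance matrix, S[i,j] = (1/(n-1)) · Σ_k (x_{k,i} - mean_i) · (x_{k,j} - mean_j), divisor n-1 = 3:
  S[X_1,X_1] = ((-3.75)·(-3.75) + (3.25)·(3.25) + (0.25)·(0.25) + (0.25)·(0.25)) / 3 = 24.75/3 = 8.25
  S[X_1,X_2] = ((-3.75)·(-5.5) + (3.25)·(1.5) + (0.25)·(1.5) + (0.25)·(2.5)) / 3 = 26.5/3 = 8.8333
  S[X_2,X_2] = ((-5.5)·(-5.5) + (1.5)·(1.5) + (1.5)·(1.5) + (2.5)·(2.5)) / 3 = 41/3 = 13.6667
  S = [[8.25, 8.8333],
 [8.8333, 13.6667]].

Step 3 — invert S. det(S) = 8.25·13.6667 - (8.8333)² = 34.7222.
  S^{-1} = (1/det) · [[d, -b], [-b, a]] = [[0.3936, -0.2544],
 [-0.2544, 0.2376]].

Step 4 — quadratic form (x̄ - mu_0)^T · S^{-1} · (x̄ - mu_0):
  S^{-1} · (x̄ - mu_0) = (-1.4976, 1.3704),
  (x̄ - mu_0)^T · [...] = (-0.25)·(-1.4976) + (5.5)·(1.3704) = 7.9116.

Step 5 — scale by n: T² = 4 · 7.9116 = 31.6464.

T² ≈ 31.6464


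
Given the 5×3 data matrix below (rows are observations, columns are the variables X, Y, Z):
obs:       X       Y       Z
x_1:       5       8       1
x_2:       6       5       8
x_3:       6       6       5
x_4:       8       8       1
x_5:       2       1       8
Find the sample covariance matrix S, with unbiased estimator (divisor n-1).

Step 1 — column means:
  mean(X) = (5 + 6 + 6 + 8 + 2) / 5 = 27/5 = 5.4
  mean(Y) = (8 + 5 + 6 + 8 + 1) / 5 = 28/5 = 5.6
  mean(Z) = (1 + 8 + 5 + 1 + 8) / 5 = 23/5 = 4.6

Step 2 — sample covariance S[i,j] = (1/(n-1)) · Σ_k (x_{k,i} - mean_i) · (x_{k,j} - mean_j), with n-1 = 4.
  S[X,X] = ((-0.4)·(-0.4) + (0.6)·(0.6) + (0.6)·(0.6) + (2.6)·(2.6) + (-3.4)·(-3.4)) / 4 = 19.2/4 = 4.8
  S[X,Y] = ((-0.4)·(2.4) + (0.6)·(-0.6) + (0.6)·(0.4) + (2.6)·(2.4) + (-3.4)·(-4.6)) / 4 = 20.8/4 = 5.2
  S[X,Z] = ((-0.4)·(-3.6) + (0.6)·(3.4) + (0.6)·(0.4) + (2.6)·(-3.6) + (-3.4)·(3.4)) / 4 = -17.2/4 = -4.3
  S[Y,Y] = ((2.4)·(2.4) + (-0.6)·(-0.6) + (0.4)·(0.4) + (2.4)·(2.4) + (-4.6)·(-4.6)) / 4 = 33.2/4 = 8.3
  S[Y,Z] = ((2.4)·(-3.6) + (-0.6)·(3.4) + (0.4)·(0.4) + (2.4)·(-3.6) + (-4.6)·(3.4)) / 4 = -34.8/4 = -8.7
  S[Z,Z] = ((-3.6)·(-3.6) + (3.4)·(3.4) + (0.4)·(0.4) + (-3.6)·(-3.6) + (3.4)·(3.4)) / 4 = 49.2/4 = 12.3

S is symmetric (S[j,i] = S[i,j]). Assembling:

S = [[4.8, 5.2, -4.3],
 [5.2, 8.3, -8.7],
 [-4.3, -8.7, 12.3]]


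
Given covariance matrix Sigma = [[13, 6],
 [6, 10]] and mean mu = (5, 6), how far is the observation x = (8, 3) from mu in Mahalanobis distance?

Step 1 — centre the observation: (x - mu) = (3, -3).

Step 2 — invert Sigma. det(Sigma) = 13·10 - (6)² = 94.
  Sigma^{-1} = (1/det) · [[d, -b], [-b, a]] = [[0.1064, -0.0638],
 [-0.0638, 0.1383]].

Step 3 — form the quadratic (x - mu)^T · Sigma^{-1} · (x - mu):
  Sigma^{-1} · (x - mu) = (0.5106, -0.6064).
  (x - mu)^T · [Sigma^{-1} · (x - mu)] = (3)·(0.5106) + (-3)·(-0.6064) = 3.3511.

Step 4 — take square root: d = √(3.3511) ≈ 1.8306.

d(x, mu) = √(3.3511) ≈ 1.8306


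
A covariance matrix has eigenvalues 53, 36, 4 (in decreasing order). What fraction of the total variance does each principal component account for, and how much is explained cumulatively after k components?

Step 1 — total variance = trace(Sigma) = Σ λ_i = 53 + 36 + 4 = 93.

Step 2 — fraction explained by component i = λ_i / Σ λ:
  PC1: 53/93 = 0.5699
  PC2: 36/93 = 0.3871
  PC3: 4/93 = 0.043

Step 3 — cumulative fraction after k components = (λ_1 + ... + λ_k) / Σ λ:
  k = 1: 53/93 = 0.5699
  k = 2: (53 + 36)/93 = 89/93 = 0.957
  k = 3: (53 + 36 + 4)/93 = 93/93 = 1

Summary (fraction, with percent):

explained: PC1 0.5699 (56.99%), PC2 0.3871 (38.71%), PC3 0.043 (4.3%);  cumulative: 0.5699, 0.957, 1


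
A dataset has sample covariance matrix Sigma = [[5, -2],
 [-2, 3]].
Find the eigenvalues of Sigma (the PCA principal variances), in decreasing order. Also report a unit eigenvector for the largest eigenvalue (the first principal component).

Step 1 — characteristic polynomial of 2×2 Sigma:
  det(Sigma - λI) = λ² - trace · λ + det = 0.
  trace = 5 + 3 = 8, det = 5·3 - (-2)² = 11.
Step 2 — discriminant:
  Δ = trace² - 4·det = 64 - 44 = 20.
Step 3 — eigenvalues:
  λ = (trace ± √Δ)/2 = (8 ± 4.4721)/2,
  λ_1 = 6.2361,  λ_2 = 1.7639.

Step 4 — unit eigenvector for λ_1: solve (Sigma - λ_1 I)v = 0. First row:
  (5 - 6.2361)·v_x + (-2)·v_y = 0, i.e. (-1.2361)·v_x + (-2)·v_y = 0,
  so v ∝ (b, λ_1 - a) = (-2, 1.2361); multiply by -1 so the first entry is positive: u = (2, -1.2361).
  ||u|| = √((2)² + (-1.2361)²) = √(5.5279) ≈ 2.3511,
  v_1 = u/||u|| ≈ (0.8507, -0.5257) (||v_1|| = 1).

λ_1 = 6.2361,  λ_2 = 1.7639;  v_1 ≈ (0.8507, -0.5257)


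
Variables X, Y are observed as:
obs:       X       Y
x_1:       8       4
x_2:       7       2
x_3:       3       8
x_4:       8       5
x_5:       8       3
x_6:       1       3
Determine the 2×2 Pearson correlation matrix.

Step 1 — column means:
  mean(X) = (8 + 7 + 3 + 8 + 8 + 1) / 6 = 35/6 = 5.8333
  mean(Y) = (4 + 2 + 8 + 5 + 3 + 3) / 6 = 25/6 = 4.1667

Step 2 — sample variances and covariances s[i,j] = (1/(n-1)) · Σ_k (x_{k,i} - mean_i) · (x_{k,j} - mean_j), with n-1 = 5:
  s[X,X] = ((2.1667)·(2.1667) + (1.1667)·(1.1667) + (-2.8333)·(-2.8333) + (2.1667)·(2.1667) + (2.1667)·(2.1667) + (-4.8333)·(-4.8333)) / 5 = 46.8333/5 = 9.3667
  s[X,Y] = ((2.1667)·(-0.1667) + (1.1667)·(-2.1667) + (-2.8333)·(3.8333) + (2.1667)·(0.8333) + (2.1667)·(-1.1667) + (-4.8333)·(-1.1667)) / 5 = -8.8333/5 = -1.7667
  s[Y,Y] = ((-0.1667)·(-0.1667) + (-2.1667)·(-2.1667) + (3.8333)·(3.8333) + (0.8333)·(0.8333) + (-1.1667)·(-1.1667) + (-1.1667)·(-1.1667)) / 5 = 22.8333/5 = 4.5667
  Sample standard deviations s_i = √(s[i,i]):
  s(X) = √(9.3667) = 3.0605
  s(Y) = √(4.5667) = 2.137

Step 3 — r_{ij} = s_{ij} / (s_i · s_j):
  r[X,X] = 1 (diagonal).
  r[X,Y] = -1.7667 / (3.0605 · 2.137) = -1.7667 / 6.5402 = -0.2701
  r[Y,Y] = 1 (diagonal).

R is symmetric with unit diagonal. Assembling:

R = [[1, -0.2701],
 [-0.2701, 1]]


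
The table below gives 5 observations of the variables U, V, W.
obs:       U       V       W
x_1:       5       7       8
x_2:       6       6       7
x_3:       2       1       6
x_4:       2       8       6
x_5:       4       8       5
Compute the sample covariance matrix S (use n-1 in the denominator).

Step 1 — column means:
  mean(U) = (5 + 6 + 2 + 2 + 4) / 5 = 19/5 = 3.8
  mean(V) = (7 + 6 + 1 + 8 + 8) / 5 = 30/5 = 6
  mean(W) = (8 + 7 + 6 + 6 + 5) / 5 = 32/5 = 6.4

Step 2 — sample covariance S[i,j] = (1/(n-1)) · Σ_k (x_{k,i} - mean_i) · (x_{k,j} - mean_j), with n-1 = 4.
  S[U,U] = ((1.2)·(1.2) + (2.2)·(2.2) + (-1.8)·(-1.8) + (-1.8)·(-1.8) + (0.2)·(0.2)) / 4 = 12.8/4 = 3.2
  S[U,V] = ((1.2)·(1) + (2.2)·(0) + (-1.8)·(-5) + (-1.8)·(2) + (0.2)·(2)) / 4 = 7/4 = 1.75
  S[U,W] = ((1.2)·(1.6) + (2.2)·(0.6) + (-1.8)·(-0.4) + (-1.8)·(-0.4) + (0.2)·(-1.4)) / 4 = 4.4/4 = 1.1
  S[V,V] = ((1)·(1) + (0)·(0) + (-5)·(-5) + (2)·(2) + (2)·(2)) / 4 = 34/4 = 8.5
  S[V,W] = ((1)·(1.6) + (0)·(0.6) + (-5)·(-0.4) + (2)·(-0.4) + (2)·(-1.4)) / 4 = 0/4 = 0
  S[W,W] = ((1.6)·(1.6) + (0.6)·(0.6) + (-0.4)·(-0.4) + (-0.4)·(-0.4) + (-1.4)·(-1.4)) / 4 = 5.2/4 = 1.3

S is symmetric (S[j,i] = S[i,j]). Assembling:

S = [[3.2, 1.75, 1.1],
 [1.75, 8.5, 0],
 [1.1, 0, 1.3]]


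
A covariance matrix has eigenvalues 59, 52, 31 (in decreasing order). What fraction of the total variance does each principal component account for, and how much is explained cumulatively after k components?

Step 1 — total variance = trace(Sigma) = Σ λ_i = 59 + 52 + 31 = 142.

Step 2 — fraction explained by component i = λ_i / Σ λ:
  PC1: 59/142 = 0.4155
  PC2: 52/142 = 0.3662
  PC3: 31/142 = 0.2183

Step 3 — cumulative fraction after k components = (λ_1 + ... + λ_k) / Σ λ:
  k = 1: 59/142 = 0.4155
  k = 2: (59 + 52)/142 = 111/142 = 0.7817
  k = 3: (59 + 52 + 31)/142 = 142/142 = 1

Summary (fraction, with percent):

explained: PC1 0.4155 (41.55%), PC2 0.3662 (36.62%), PC3 0.2183 (21.83%);  cumulative: 0.4155, 0.7817, 1


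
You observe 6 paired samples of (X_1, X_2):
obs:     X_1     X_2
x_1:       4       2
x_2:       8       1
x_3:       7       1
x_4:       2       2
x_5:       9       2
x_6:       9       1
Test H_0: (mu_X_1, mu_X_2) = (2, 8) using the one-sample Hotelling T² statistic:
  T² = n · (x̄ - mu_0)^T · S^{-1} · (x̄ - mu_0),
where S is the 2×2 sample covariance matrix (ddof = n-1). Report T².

Step 1 — sample mean vector:
  mean(X_1) = (4 + 8 + 7 + 2 + 9 + 9) / 6 = 39/6 = 6.5
  mean(X_2) = (2 + 1 + 1 + 2 + 2 + 1) / 6 = 9/6 = 1.5
  x̄ = (6.5, 1.5),  deviation x̄ - mu_0 = (6.5, 1.5) - (2, 8) = (4.5, -6.5).

Step 2 — sample covariance matrix, S[i,j] = (1/(n-1)) · Σ_k (x_{k,i} - mean_i) · (x_{k,j} - mean_j), divisor n-1 = 5:
  S[X_1,X_1] = ((-2.5)·(-2.5) + (1.5)·(1.5) + (0.5)·(0.5) + (-4.5)·(-4.5) + (2.5)·(2.5) + (2.5)·(2.5)) / 5 = 41.5/5 = 8.3
  S[X_1,X_2] = ((-2.5)·(0.5) + (1.5)·(-0.5) + (0.5)·(-0.5) + (-4.5)·(0.5) + (2.5)·(0.5) + (2.5)·(-0.5)) / 5 = -4.5/5 = -0.9
  S[X_2,X_2] = ((0.5)·(0.5) + (-0.5)·(-0.5) + (-0.5)·(-0.5) + (0.5)·(0.5) + (0.5)·(0.5) + (-0.5)·(-0.5)) / 5 = 1.5/5 = 0.3
  S = [[8.3, -0.9],
 [-0.9, 0.3]].

Step 3 — invert S. det(S) = 8.3·0.3 - (-0.9)² = 1.68.
  S^{-1} = (1/det) · [[d, -b], [-b, a]] = [[0.1786, 0.5357],
 [0.5357, 4.9405]].

Step 4 — quadratic form (x̄ - mu_0)^T · S^{-1} · (x̄ - mu_0):
  S^{-1} · (x̄ - mu_0) = (-2.6786, -29.7024),
  (x̄ - mu_0)^T · [...] = (4.5)·(-2.6786) + (-6.5)·(-29.7024) = 181.0119.

Step 5 — scale by n: T² = 6 · 181.0119 = 1086.0714.

T² ≈ 1086.0714


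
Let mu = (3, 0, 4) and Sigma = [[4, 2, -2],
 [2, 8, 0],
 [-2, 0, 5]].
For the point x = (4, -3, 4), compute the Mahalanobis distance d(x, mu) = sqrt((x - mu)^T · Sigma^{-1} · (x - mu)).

Step 1 — centre the observation: (x - mu) = (1, -3, 0).

Step 2 — invert Sigma (cofactor / det for 3×3, or solve directly):
  Sigma^{-1} = [[0.3704, -0.0926, 0.1481],
 [-0.0926, 0.1481, -0.037],
 [0.1481, -0.037, 0.2593]].

Step 3 — form the quadratic (x - mu)^T · Sigma^{-1} · (x - mu):
  Sigma^{-1} · (x - mu) = (0.6481, -0.537, 0.2593).
  (x - mu)^T · [Sigma^{-1} · (x - mu)] = (1)·(0.6481) + (-3)·(-0.537) + (0)·(0.2593) = 2.2593.

Step 4 — take square root: d = √(2.2593) ≈ 1.5031.

d(x, mu) = √(2.2593) ≈ 1.5031


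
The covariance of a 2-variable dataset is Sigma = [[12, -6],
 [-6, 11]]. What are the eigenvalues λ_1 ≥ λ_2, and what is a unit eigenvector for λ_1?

Step 1 — characteristic polynomial of 2×2 Sigma:
  det(Sigma - λI) = λ² - trace · λ + det = 0.
  trace = 12 + 11 = 23, det = 12·11 - (-6)² = 96.
Step 2 — discriminant:
  Δ = trace² - 4·det = 529 - 384 = 145.
Step 3 — eigenvalues:
  λ = (trace ± √Δ)/2 = (23 ± 12.0416)/2,
  λ_1 = 17.5208,  λ_2 = 5.4792.

Step 4 — unit eigenvector for λ_1: solve (Sigma - λ_1 I)v = 0. First row:
  (12 - 17.5208)·v_x + (-6)·v_y = 0, i.e. (-5.5208)·v_x + (-6)·v_y = 0,
  so v ∝ (b, λ_1 - a) = (-6, 5.5208); multiply by -1 so the first entry is positive: u = (6, -5.5208).
  ||u|| = √((6)² + (-5.5208)²) = √(66.4792) ≈ 8.1535,
  v_1 = u/||u|| ≈ (0.7359, -0.6771) (||v_1|| = 1).

λ_1 = 17.5208,  λ_2 = 5.4792;  v_1 ≈ (0.7359, -0.6771)


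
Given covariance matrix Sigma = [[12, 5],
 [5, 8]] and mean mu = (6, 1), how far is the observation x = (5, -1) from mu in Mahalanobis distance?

Step 1 — centre the observation: (x - mu) = (-1, -2).

Step 2 — invert Sigma. det(Sigma) = 12·8 - (5)² = 71.
  Sigma^{-1} = (1/det) · [[d, -b], [-b, a]] = [[0.1127, -0.0704],
 [-0.0704, 0.169]].

Step 3 — form the quadratic (x - mu)^T · Sigma^{-1} · (x - mu):
  Sigma^{-1} · (x - mu) = (0.0282, -0.2676).
  (x - mu)^T · [Sigma^{-1} · (x - mu)] = (-1)·(0.0282) + (-2)·(-0.2676) = 0.507.

Step 4 — take square root: d = √(0.507) ≈ 0.7121.

d(x, mu) = √(0.507) ≈ 0.7121


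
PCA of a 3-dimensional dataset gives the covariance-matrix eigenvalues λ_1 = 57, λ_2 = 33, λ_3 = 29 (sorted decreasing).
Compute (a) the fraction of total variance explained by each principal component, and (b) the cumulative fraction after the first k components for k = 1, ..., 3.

Step 1 — total variance = trace(Sigma) = Σ λ_i = 57 + 33 + 29 = 119.

Step 2 — fraction explained by component i = λ_i / Σ λ:
  PC1: 57/119 = 0.479
  PC2: 33/119 = 0.2773
  PC3: 29/119 = 0.2437

Step 3 — cumulative fraction after k components = (λ_1 + ... + λ_k) / Σ λ:
  k = 1: 57/119 = 0.479
  k = 2: (57 + 33)/119 = 90/119 = 0.7563
  k = 3: (57 + 33 + 29)/119 = 119/119 = 1

Summary (fraction, with percent):

explained: PC1 0.479 (47.9%), PC2 0.2773 (27.73%), PC3 0.2437 (24.37%);  cumulative: 0.479, 0.7563, 1


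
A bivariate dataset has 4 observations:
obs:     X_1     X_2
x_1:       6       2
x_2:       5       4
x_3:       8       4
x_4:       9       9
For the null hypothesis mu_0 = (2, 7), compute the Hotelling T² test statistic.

Step 1 — sample mean vector:
  mean(X_1) = (6 + 5 + 8 + 9) / 4 = 28/4 = 7
  mean(X_2) = (2 + 4 + 4 + 9) / 4 = 19/4 = 4.75
  x̄ = (7, 4.75),  deviation x̄ - mu_0 = (7, 4.75) - (2, 7) = (5, -2.25).

Step 2 — sample covariance matrix, S[i,j] = (1/(n-1)) · Σ_k (x_{k,i} - mean_i) · (x_{k,j} - mean_j), divisor n-1 = 3:
  S[X_1,X_1] = ((-1)·(-1) + (-2)·(-2) + (1)·(1) + (2)·(2)) / 3 = 10/3 = 3.3333
  S[X_1,X_2] = ((-1)·(-2.75) + (-2)·(-0.75) + (1)·(-0.75) + (2)·(4.25)) / 3 = 12/3 = 4
  S[X_2,X_2] = ((-2.75)·(-2.75) + (-0.75)·(-0.75) + (-0.75)·(-0.75) + (4.25)·(4.25)) / 3 = 26.75/3 = 8.9167
  S = [[3.3333, 4],
 [4, 8.9167]].

Step 3 — invert S. det(S) = 3.3333·8.9167 - (4)² = 13.7222.
  S^{-1} = (1/det) · [[d, -b], [-b, a]] = [[0.6498, -0.2915],
 [-0.2915, 0.2429]].

Step 4 — quadratic form (x̄ - mu_0)^T · S^{-1} · (x̄ - mu_0):
  S^{-1} · (x̄ - mu_0) = (3.9049, -2.004),
  (x̄ - mu_0)^T · [...] = (5)·(3.9049) + (-2.25)·(-2.004) = 24.0334.

Step 5 — scale by n: T² = 4 · 24.0334 = 96.1336.

T² ≈ 96.1336


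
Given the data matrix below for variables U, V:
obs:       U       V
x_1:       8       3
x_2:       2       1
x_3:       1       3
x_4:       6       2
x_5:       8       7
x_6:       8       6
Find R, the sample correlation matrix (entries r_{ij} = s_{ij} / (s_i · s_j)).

Step 1 — column means:
  mean(U) = (8 + 2 + 1 + 6 + 8 + 8) / 6 = 33/6 = 5.5
  mean(V) = (3 + 1 + 3 + 2 + 7 + 6) / 6 = 22/6 = 3.6667

Step 2 — sample variances and covariances s[i,j] = (1/(n-1)) · Σ_k (x_{k,i} - mean_i) · (x_{k,j} - mean_j), with n-1 = 5:
  s[U,U] = ((2.5)·(2.5) + (-3.5)·(-3.5) + (-4.5)·(-4.5) + (0.5)·(0.5) + (2.5)·(2.5) + (2.5)·(2.5)) / 5 = 51.5/5 = 10.3
  s[U,V] = ((2.5)·(-0.6667) + (-3.5)·(-2.6667) + (-4.5)·(-0.6667) + (0.5)·(-1.6667) + (2.5)·(3.3333) + (2.5)·(2.3333)) / 5 = 24/5 = 4.8
  s[V,V] = ((-0.6667)·(-0.6667) + (-2.6667)·(-2.6667) + (-0.6667)·(-0.6667) + (-1.6667)·(-1.6667) + (3.3333)·(3.3333) + (2.3333)·(2.3333)) / 5 = 27.3333/5 = 5.4667
  Sample standard deviations s_i = √(s[i,i]):
  s(U) = √(10.3) = 3.2094
  s(V) = √(5.4667) = 2.3381

Step 3 — r_{ij} = s_{ij} / (s_i · s_j):
  r[U,U] = 1 (diagonal).
  r[U,V] = 4.8 / (3.2094 · 2.3381) = 4.8 / 7.5038 = 0.6397
  r[V,V] = 1 (diagonal).

R is symmetric with unit diagonal. Assembling:

R = [[1, 0.6397],
 [0.6397, 1]]


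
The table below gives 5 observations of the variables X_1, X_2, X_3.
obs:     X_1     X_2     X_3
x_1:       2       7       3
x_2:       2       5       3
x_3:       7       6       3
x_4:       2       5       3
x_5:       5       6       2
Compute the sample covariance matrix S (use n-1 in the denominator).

Step 1 — column means:
  mean(X_1) = (2 + 2 + 7 + 2 + 5) / 5 = 18/5 = 3.6
  mean(X_2) = (7 + 5 + 6 + 5 + 6) / 5 = 29/5 = 5.8
  mean(X_3) = (3 + 3 + 3 + 3 + 2) / 5 = 14/5 = 2.8

Step 2 — sample covariance S[i,j] = (1/(n-1)) · Σ_k (x_{k,i} - mean_i) · (x_{k,j} - mean_j), with n-1 = 4.
  S[X_1,X_1] = ((-1.6)·(-1.6) + (-1.6)·(-1.6) + (3.4)·(3.4) + (-1.6)·(-1.6) + (1.4)·(1.4)) / 4 = 21.2/4 = 5.3
  S[X_1,X_2] = ((-1.6)·(1.2) + (-1.6)·(-0.8) + (3.4)·(0.2) + (-1.6)·(-0.8) + (1.4)·(0.2)) / 4 = 1.6/4 = 0.4
  S[X_1,X_3] = ((-1.6)·(0.2) + (-1.6)·(0.2) + (3.4)·(0.2) + (-1.6)·(0.2) + (1.4)·(-0.8)) / 4 = -1.4/4 = -0.35
  S[X_2,X_2] = ((1.2)·(1.2) + (-0.8)·(-0.8) + (0.2)·(0.2) + (-0.8)·(-0.8) + (0.2)·(0.2)) / 4 = 2.8/4 = 0.7
  S[X_2,X_3] = ((1.2)·(0.2) + (-0.8)·(0.2) + (0.2)·(0.2) + (-0.8)·(0.2) + (0.2)·(-0.8)) / 4 = -0.2/4 = -0.05
  S[X_3,X_3] = ((0.2)·(0.2) + (0.2)·(0.2) + (0.2)·(0.2) + (0.2)·(0.2) + (-0.8)·(-0.8)) / 4 = 0.8/4 = 0.2

S is symmetric (S[j,i] = S[i,j]). Assembling:

S = [[5.3, 0.4, -0.35],
 [0.4, 0.7, -0.05],
 [-0.35, -0.05, 0.2]]


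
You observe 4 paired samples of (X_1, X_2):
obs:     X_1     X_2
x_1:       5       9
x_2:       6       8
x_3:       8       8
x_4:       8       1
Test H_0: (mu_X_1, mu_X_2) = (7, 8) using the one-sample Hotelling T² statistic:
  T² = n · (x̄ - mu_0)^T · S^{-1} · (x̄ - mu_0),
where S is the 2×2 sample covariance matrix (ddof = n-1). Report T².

Step 1 — sample mean vector:
  mean(X_1) = (5 + 6 + 8 + 8) / 4 = 27/4 = 6.75
  mean(X_2) = (9 + 8 + 8 + 1) / 4 = 26/4 = 6.5
  x̄ = (6.75, 6.5),  deviation x̄ - mu_0 = (6.75, 6.5) - (7, 8) = (-0.25, -1.5).

Step 2 — sample covariance matrix, S[i,j] = (1/(n-1)) · Σ_k (x_{k,i} - mean_i) · (x_{k,j} - mean_j), divisor n-1 = 3:
  S[X_1,X_1] = ((-1.75)·(-1.75) + (-0.75)·(-0.75) + (1.25)·(1.25) + (1.25)·(1.25)) / 3 = 6.75/3 = 2.25
  S[X_1,X_2] = ((-1.75)·(2.5) + (-0.75)·(1.5) + (1.25)·(1.5) + (1.25)·(-5.5)) / 3 = -10.5/3 = -3.5
  S[X_2,X_2] = ((2.5)·(2.5) + (1.5)·(1.5) + (1.5)·(1.5) + (-5.5)·(-5.5)) / 3 = 41/3 = 13.6667
  S = [[2.25, -3.5],
 [-3.5, 13.6667]].

Step 3 — invert S. det(S) = 2.25·13.6667 - (-3.5)² = 18.5.
  S^{-1} = (1/det) · [[d, -b], [-b, a]] = [[0.7387, 0.1892],
 [0.1892, 0.1216]].

Step 4 — quadratic form (x̄ - mu_0)^T · S^{-1} · (x̄ - mu_0):
  S^{-1} · (x̄ - mu_0) = (-0.4685, -0.2297),
  (x̄ - mu_0)^T · [...] = (-0.25)·(-0.4685) + (-1.5)·(-0.2297) = 0.4617.

Step 5 — scale by n: T² = 4 · 0.4617 = 1.8468.

T² ≈ 1.8468


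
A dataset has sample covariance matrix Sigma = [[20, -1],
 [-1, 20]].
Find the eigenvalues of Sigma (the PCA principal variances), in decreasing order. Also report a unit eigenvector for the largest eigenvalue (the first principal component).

Step 1 — characteristic polynomial of 2×2 Sigma:
  det(Sigma - λI) = λ² - trace · λ + det = 0.
  trace = 20 + 20 = 40, det = 20·20 - (-1)² = 399.
Step 2 — discriminant:
  Δ = trace² - 4·det = 1600 - 1596 = 4.
Step 3 — eigenvalues:
  λ = (trace ± √Δ)/2 = (40 ± 2)/2,
  λ_1 = 21,  λ_2 = 19.

Step 4 — unit eigenvector for λ_1: solve (Sigma - λ_1 I)v = 0. First row:
  (20 - 21)·v_x + (-1)·v_y = 0, i.e. (-1)·v_x + (-1)·v_y = 0,
  so v ∝ (b, λ_1 - a) = (-1, 1); multiply by -1 so the first entry is positive: u = (1, -1).
  ||u|| = √((1)² + (-1)²) = √(2) ≈ 1.4142,
  v_1 = u/||u|| ≈ (0.7071, -0.7071) (||v_1|| = 1).

λ_1 = 21,  λ_2 = 19;  v_1 ≈ (0.7071, -0.7071)


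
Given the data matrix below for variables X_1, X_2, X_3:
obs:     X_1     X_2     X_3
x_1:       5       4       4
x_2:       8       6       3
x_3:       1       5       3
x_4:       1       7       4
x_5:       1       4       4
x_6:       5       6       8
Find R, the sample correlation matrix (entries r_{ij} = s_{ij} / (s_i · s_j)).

Step 1 — column means:
  mean(X_1) = (5 + 8 + 1 + 1 + 1 + 5) / 6 = 21/6 = 3.5
  mean(X_2) = (4 + 6 + 5 + 7 + 4 + 6) / 6 = 32/6 = 5.3333
  mean(X_3) = (4 + 3 + 3 + 4 + 4 + 8) / 6 = 26/6 = 4.3333

Step 2 — sample variances and covariances s[i,j] = (1/(n-1)) · Σ_k (x_{k,i} - mean_i) · (x_{k,j} - mean_j), with n-1 = 5:
  s[X_1,X_1] = ((1.5)·(1.5) + (4.5)·(4.5) + (-2.5)·(-2.5) + (-2.5)·(-2.5) + (-2.5)·(-2.5) + (1.5)·(1.5)) / 5 = 43.5/5 = 8.7
  s[X_1,X_2] = ((1.5)·(-1.3333) + (4.5)·(0.6667) + (-2.5)·(-0.3333) + (-2.5)·(1.6667) + (-2.5)·(-1.3333) + (1.5)·(0.6667)) / 5 = 2/5 = 0.4
  s[X_1,X_3] = ((1.5)·(-0.3333) + (4.5)·(-1.3333) + (-2.5)·(-1.3333) + (-2.5)·(-0.3333) + (-2.5)·(-0.3333) + (1.5)·(3.6667)) / 5 = 4/5 = 0.8
  s[X_2,X_2] = ((-1.3333)·(-1.3333) + (0.6667)·(0.6667) + (-0.3333)·(-0.3333) + (1.6667)·(1.6667) + (-1.3333)·(-1.3333) + (0.6667)·(0.6667)) / 5 = 7.3333/5 = 1.4667
  s[X_2,X_3] = ((-1.3333)·(-0.3333) + (0.6667)·(-1.3333) + (-0.3333)·(-1.3333) + (1.6667)·(-0.3333) + (-1.3333)·(-0.3333) + (0.6667)·(3.6667)) / 5 = 2.3333/5 = 0.4667
  s[X_3,X_3] = ((-0.3333)·(-0.3333) + (-1.3333)·(-1.3333) + (-1.3333)·(-1.3333) + (-0.3333)·(-0.3333) + (-0.3333)·(-0.3333) + (3.6667)·(3.6667)) / 5 = 17.3333/5 = 3.4667
  Sample standard deviations s_i = √(s[i,i]):
  s(X_1) = √(8.7) = 2.9496
  s(X_2) = √(1.4667) = 1.2111
  s(X_3) = √(3.4667) = 1.8619

Step 3 — r_{ij} = s_{ij} / (s_i · s_j):
  r[X_1,X_1] = 1 (diagonal).
  r[X_1,X_2] = 0.4 / (2.9496 · 1.2111) = 0.4 / 3.5721 = 0.112
  r[X_1,X_3] = 0.8 / (2.9496 · 1.8619) = 0.8 / 5.4918 = 0.1457
  r[X_2,X_2] = 1 (diagonal).
  r[X_2,X_3] = 0.4667 / (1.2111 · 1.8619) = 0.4667 / 2.2549 = 0.207
  r[X_3,X_3] = 1 (diagonal).

R is symmetric with unit diagonal. Assembling:

R = [[1, 0.112, 0.1457],
 [0.112, 1, 0.207],
 [0.1457, 0.207, 1]]


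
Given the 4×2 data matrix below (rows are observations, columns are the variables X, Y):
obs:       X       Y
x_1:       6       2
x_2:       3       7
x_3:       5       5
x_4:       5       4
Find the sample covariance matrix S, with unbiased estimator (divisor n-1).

Step 1 — column means:
  mean(X) = (6 + 3 + 5 + 5) / 4 = 19/4 = 4.75
  mean(Y) = (2 + 7 + 5 + 4) / 4 = 18/4 = 4.5

Step 2 — sample covariance S[i,j] = (1/(n-1)) · Σ_k (x_{k,i} - mean_i) · (x_{k,j} - mean_j), with n-1 = 3.
  S[X,X] = ((1.25)·(1.25) + (-1.75)·(-1.75) + (0.25)·(0.25) + (0.25)·(0.25)) / 3 = 4.75/3 = 1.5833
  S[X,Y] = ((1.25)·(-2.5) + (-1.75)·(2.5) + (0.25)·(0.5) + (0.25)·(-0.5)) / 3 = -7.5/3 = -2.5
  S[Y,Y] = ((-2.5)·(-2.5) + (2.5)·(2.5) + (0.5)·(0.5) + (-0.5)·(-0.5)) / 3 = 13/3 = 4.3333

S is symmetric (S[j,i] = S[i,j]). Assembling:

S = [[1.5833, -2.5],
 [-2.5, 4.3333]]


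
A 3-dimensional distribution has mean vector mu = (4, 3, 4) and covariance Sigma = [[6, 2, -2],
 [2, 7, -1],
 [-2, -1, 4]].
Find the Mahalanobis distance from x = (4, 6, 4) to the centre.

Step 1 — centre the observation: (x - mu) = (0, 3, 0).

Step 2 — invert Sigma (cofactor / det for 3×3, or solve directly):
  Sigma^{-1} = [[0.2143, -0.0476, 0.0952],
 [-0.0476, 0.1587, 0.0159],
 [0.0952, 0.0159, 0.3016]].

Step 3 — form the quadratic (x - mu)^T · Sigma^{-1} · (x - mu):
  Sigma^{-1} · (x - mu) = (-0.1429, 0.4762, 0.0476).
  (x - mu)^T · [Sigma^{-1} · (x - mu)] = (0)·(-0.1429) + (3)·(0.4762) + (0)·(0.0476) = 1.4286.

Step 4 — take square root: d = √(1.4286) ≈ 1.1952.

d(x, mu) = √(1.4286) ≈ 1.1952


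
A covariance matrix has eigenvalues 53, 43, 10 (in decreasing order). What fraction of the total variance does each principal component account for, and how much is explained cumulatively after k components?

Step 1 — total variance = trace(Sigma) = Σ λ_i = 53 + 43 + 10 = 106.

Step 2 — fraction explained by component i = λ_i / Σ λ:
  PC1: 53/106 = 0.5
  PC2: 43/106 = 0.4057
  PC3: 10/106 = 0.0943

Step 3 — cumulative fraction after k components = (λ_1 + ... + λ_k) / Σ λ:
  k = 1: 53/106 = 0.5
  k = 2: (53 + 43)/106 = 96/106 = 0.9057
  k = 3: (53 + 43 + 10)/106 = 106/106 = 1

Summary (fraction, with percent):

explained: PC1 0.5 (50%), PC2 0.4057 (40.57%), PC3 0.0943 (9.43%);  cumulative: 0.5, 0.9057, 1
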